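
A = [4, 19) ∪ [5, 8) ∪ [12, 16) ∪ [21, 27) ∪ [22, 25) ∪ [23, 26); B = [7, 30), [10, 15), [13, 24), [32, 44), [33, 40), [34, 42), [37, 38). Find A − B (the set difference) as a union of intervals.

A, merged: [4, 19), [21, 27).
B, merged: [7, 30), [32, 44).
[4, 19) minus B → [4, 7).
[21, 27): fully covered by B → removed.

[4, 7)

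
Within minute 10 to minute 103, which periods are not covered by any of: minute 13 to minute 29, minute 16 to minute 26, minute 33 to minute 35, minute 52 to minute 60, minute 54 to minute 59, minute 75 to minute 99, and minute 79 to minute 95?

minute 10 to minute 13, minute 29 to minute 33, minute 35 to minute 52, minute 60 to minute 75, minute 99 to minute 103

The merged coverage is minute 13 to minute 29, minute 33 to minute 35, minute 52 to minute 60, minute 75 to minute 99.
Gaps within minute 10 to minute 103: minute 10 to minute 13, minute 29 to minute 33, minute 35 to minute 52, minute 60 to minute 75, minute 99 to minute 103.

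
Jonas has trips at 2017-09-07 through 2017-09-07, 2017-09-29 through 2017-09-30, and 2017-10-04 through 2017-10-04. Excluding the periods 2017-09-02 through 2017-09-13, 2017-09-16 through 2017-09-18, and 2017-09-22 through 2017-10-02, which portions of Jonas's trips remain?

2017-09-07 through 2017-09-07 lies entirely inside B → drops out.
2017-09-29 through 2017-09-30 lies entirely inside B → drops out.
2017-10-04 through 2017-10-04 is untouched.

2017-10-04 through 2017-10-04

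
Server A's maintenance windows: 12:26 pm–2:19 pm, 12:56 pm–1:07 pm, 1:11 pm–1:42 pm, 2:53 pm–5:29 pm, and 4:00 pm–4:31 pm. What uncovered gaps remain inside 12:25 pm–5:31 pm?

After merging, the occupied span is 12:26 pm-2:19 pm, 2:53 pm-5:29 pm.
Uncovered inside 12:25 pm-5:31 pm: 12:25 pm-12:26 pm, 2:19 pm-2:53 pm, 5:29 pm-5:31 pm.

12:25 pm-12:26 pm, 2:19 pm-2:53 pm, 5:29 pm-5:31 pm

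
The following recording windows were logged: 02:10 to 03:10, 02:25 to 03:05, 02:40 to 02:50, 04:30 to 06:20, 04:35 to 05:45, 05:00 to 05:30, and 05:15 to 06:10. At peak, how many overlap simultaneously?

4

At 05:15, 4 of the intervals are simultaneously active.
No point has more.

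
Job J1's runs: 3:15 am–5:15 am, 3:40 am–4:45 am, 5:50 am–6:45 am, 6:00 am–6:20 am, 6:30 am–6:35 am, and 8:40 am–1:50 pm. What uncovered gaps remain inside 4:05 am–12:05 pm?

Covered (merged): 3:15 am–5:15 am, 5:50 am–6:45 am, 8:40 am–1:50 pm.
Uncovered inside 4:05 am–12:05 pm: 5:15 am–5:50 am, 6:45 am–8:40 am.

5:15 am–5:50 am, 6:45 am–8:40 am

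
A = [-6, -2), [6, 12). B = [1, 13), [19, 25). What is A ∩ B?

[6, 12)

[-6, -2) falls entirely outside B.
[6, 12) overlaps B on [6, 12).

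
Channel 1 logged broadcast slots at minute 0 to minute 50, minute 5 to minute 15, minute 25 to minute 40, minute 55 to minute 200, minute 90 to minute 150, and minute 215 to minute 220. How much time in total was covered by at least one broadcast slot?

Merged: minute 0 to minute 50, minute 55 to minute 200, minute 215 to minute 220.
Lengths: 50 minutes + 145 minutes + 5 minutes = 200 minutes.

200 minutes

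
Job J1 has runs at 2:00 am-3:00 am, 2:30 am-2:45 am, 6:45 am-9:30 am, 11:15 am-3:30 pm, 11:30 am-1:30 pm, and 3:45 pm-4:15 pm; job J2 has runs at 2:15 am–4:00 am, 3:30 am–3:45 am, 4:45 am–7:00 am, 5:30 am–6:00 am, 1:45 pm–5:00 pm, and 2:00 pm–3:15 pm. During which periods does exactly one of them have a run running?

A, merged: 2:00 am–3:00 am, 6:45 am–9:30 am, 11:15 am–3:30 pm, 3:45 pm–4:15 pm.
B, merged: 2:15 am–4:00 am, 4:45 am–7:00 am, 1:45 pm–5:00 pm.
A but not B: 2:00 am–2:15 am, 7:00 am–9:30 am, 11:15 am–1:45 pm.
B but not A: 3:00 am–4:00 am, 4:45 am–6:45 am, 3:30 pm–3:45 pm, 4:15 pm–5:00 pm.
Combining gives A △ B.

2:00 am–2:15 am, 3:00 am–4:00 am, 4:45 am–6:45 am, 7:00 am–9:30 am, 11:15 am–1:45 pm, 3:30 pm–3:45 pm, 4:15 pm–5:00 pm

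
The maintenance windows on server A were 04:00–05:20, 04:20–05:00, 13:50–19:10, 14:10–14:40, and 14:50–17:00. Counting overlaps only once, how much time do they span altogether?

6 h 40 min

Merged: 04:00–05:20, 13:50–19:10.
Lengths: 1 h 20 min + 5 h 20 min = 6 h 40 min.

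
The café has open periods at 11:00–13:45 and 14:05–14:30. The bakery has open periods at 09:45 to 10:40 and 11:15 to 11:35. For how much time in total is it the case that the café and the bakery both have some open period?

20 min

A ∩ B = 11:15–11:35.
Total: 20 min.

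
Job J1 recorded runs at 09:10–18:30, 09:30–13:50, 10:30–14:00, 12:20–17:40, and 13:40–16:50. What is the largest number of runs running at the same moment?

Sweep endpoints in order; track running count of active intervals.
Peak of 5 reached at 13:40.

5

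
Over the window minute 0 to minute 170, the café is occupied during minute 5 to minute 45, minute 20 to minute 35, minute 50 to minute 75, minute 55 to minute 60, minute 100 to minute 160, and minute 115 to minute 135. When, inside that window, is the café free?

The merged coverage is minute 5 to minute 45, minute 50 to minute 75, minute 100 to minute 160.
Gaps within minute 0 to minute 170: minute 0 to minute 5, minute 45 to minute 50, minute 75 to minute 100, minute 160 to minute 170.

minute 0 to minute 5, minute 45 to minute 50, minute 75 to minute 100, minute 160 to minute 170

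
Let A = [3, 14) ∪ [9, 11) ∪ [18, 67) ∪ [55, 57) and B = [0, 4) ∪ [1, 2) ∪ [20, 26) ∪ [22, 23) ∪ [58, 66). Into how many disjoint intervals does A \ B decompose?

A, merged: [3, 14), [18, 67).
B, merged: [0, 4), [20, 26), [58, 66).
A \ B = [4, 14), [18, 20), [26, 58), [66, 67).
That is 4 disjoint pieces.

4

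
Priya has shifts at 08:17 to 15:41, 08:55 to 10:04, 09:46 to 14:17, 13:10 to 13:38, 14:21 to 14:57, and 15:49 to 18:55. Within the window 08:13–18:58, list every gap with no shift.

Covered (merged): 08:17-15:41, 15:49-18:55.
Gaps within 08:13-18:58: 08:13-08:17, 15:41-15:49, 18:55-18:58.

08:13-08:17, 15:41-15:49, 18:55-18:58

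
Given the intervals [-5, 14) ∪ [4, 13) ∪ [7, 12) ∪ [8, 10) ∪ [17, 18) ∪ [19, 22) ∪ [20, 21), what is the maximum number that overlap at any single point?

At 8, 4 of the intervals are simultaneously active.
No point has more.

4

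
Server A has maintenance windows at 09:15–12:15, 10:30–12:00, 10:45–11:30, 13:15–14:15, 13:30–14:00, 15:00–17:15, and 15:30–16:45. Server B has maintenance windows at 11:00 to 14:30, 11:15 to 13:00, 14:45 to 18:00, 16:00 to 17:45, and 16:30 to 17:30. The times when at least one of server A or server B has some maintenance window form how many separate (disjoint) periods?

2

A, merged: 09:15–12:15, 13:15–14:15, 15:00–17:15.
B, merged: 11:00–14:30, 14:45–18:00.
A ∪ B = 09:15–14:30, 14:45–18:00.
That is 2 disjoint pieces.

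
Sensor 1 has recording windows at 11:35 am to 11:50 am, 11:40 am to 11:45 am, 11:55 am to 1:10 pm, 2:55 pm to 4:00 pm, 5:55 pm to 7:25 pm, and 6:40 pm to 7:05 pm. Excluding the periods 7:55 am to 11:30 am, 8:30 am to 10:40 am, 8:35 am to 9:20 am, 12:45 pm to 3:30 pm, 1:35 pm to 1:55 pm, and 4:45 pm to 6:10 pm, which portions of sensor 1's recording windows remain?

11:35 am–11:50 am, 11:55 am–12:45 pm, 3:30 pm–4:00 pm, 6:10 pm–7:25 pm

First set merges to 11:35 am–11:50 am, 11:55 am–1:10 pm, 2:55 pm–4:00 pm, 5:55 pm–7:25 pm.
Second set merges to 7:55 am–11:30 am, 12:45 pm–3:30 pm, 4:45 pm–6:10 pm.
11:35 am–11:50 am is untouched.
11:55 am–1:10 pm with B removed leaves 11:55 am–12:45 pm.
2:55 pm–4:00 pm with B removed leaves 3:30 pm–4:00 pm.
5:55 pm–7:25 pm with B removed leaves 6:10 pm–7:25 pm.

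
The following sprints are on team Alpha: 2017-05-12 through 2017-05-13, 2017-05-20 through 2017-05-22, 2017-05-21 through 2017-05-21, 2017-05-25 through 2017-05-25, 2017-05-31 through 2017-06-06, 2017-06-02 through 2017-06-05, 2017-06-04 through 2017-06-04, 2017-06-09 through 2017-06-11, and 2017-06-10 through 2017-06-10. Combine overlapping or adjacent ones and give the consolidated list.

2017-05-20 through 2017-05-22 is disjoint → start new block.
2017-05-21 through 2017-05-21 overlaps/touches 2017-05-20 through 2017-05-22 → extend to 2017-05-20 through 2017-05-22.
2017-05-25 through 2017-05-25 is disjoint → start new block.
2017-05-31 through 2017-06-06 is disjoint → start new block.
2017-06-02 through 2017-06-05 overlaps/touches 2017-05-31 through 2017-06-06 → extend to 2017-05-31 through 2017-06-06.
2017-06-04 through 2017-06-04 overlaps/touches 2017-05-31 through 2017-06-06 → extend to 2017-05-31 through 2017-06-06.
2017-06-09 through 2017-06-11 is disjoint → start new block.
2017-06-10 through 2017-06-10 overlaps/touches 2017-06-09 through 2017-06-11 → extend to 2017-06-09 through 2017-06-11.

2017-05-12 through 2017-05-13, 2017-05-20 through 2017-05-22, 2017-05-25 through 2017-05-25, 2017-05-31 through 2017-06-06, 2017-06-09 through 2017-06-11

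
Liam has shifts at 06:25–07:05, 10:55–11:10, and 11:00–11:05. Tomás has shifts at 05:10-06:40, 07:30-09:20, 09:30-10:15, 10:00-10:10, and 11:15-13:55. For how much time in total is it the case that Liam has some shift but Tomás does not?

A, merged: 06:25–07:05, 10:55–11:10.
B, merged: 05:10–06:40, 07:30–09:20, 09:30–10:15, 11:15–13:55.
A \ B = 06:40–07:05, 10:55–11:10.
Total: 25 min + 15 min = 40 min.

40 min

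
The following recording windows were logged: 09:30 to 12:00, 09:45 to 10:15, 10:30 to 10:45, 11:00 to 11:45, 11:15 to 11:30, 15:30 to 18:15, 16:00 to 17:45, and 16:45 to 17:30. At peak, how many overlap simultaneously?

At 11:15, 3 of the intervals are simultaneously active.
No point has more.

3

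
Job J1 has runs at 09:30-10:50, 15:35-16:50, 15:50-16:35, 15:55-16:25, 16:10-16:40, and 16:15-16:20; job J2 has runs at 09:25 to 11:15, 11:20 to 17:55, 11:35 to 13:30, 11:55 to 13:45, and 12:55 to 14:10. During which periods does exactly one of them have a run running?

First set merges to 09:30–10:50, 15:35–16:50.
Second set merges to 09:25–11:15, 11:20–17:55.
A \ B = none.
B \ A = 09:25–09:30, 10:50–11:15, 11:20–15:35, 16:50–17:55.
Union of the two gives the symmetric difference.

09:25–09:30, 10:50–11:15, 11:20–15:35, 16:50–17:55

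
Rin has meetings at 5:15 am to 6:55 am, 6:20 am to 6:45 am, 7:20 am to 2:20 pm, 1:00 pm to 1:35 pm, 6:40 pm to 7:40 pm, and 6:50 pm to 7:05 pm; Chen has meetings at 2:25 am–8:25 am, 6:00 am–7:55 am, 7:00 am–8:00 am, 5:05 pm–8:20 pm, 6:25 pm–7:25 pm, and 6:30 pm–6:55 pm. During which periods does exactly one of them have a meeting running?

2:25 am–5:15 am, 6:55 am–7:20 am, 8:25 am–2:20 pm, 5:05 pm–6:40 pm, 7:40 pm–8:20 pm

A, merged: 5:15 am–6:55 am, 7:20 am–2:20 pm, 6:40 pm–7:40 pm.
B, merged: 2:25 am–8:25 am, 5:05 pm–8:20 pm.
Only in the first: 8:25 am–2:20 pm.
Only in the second: 2:25 am–5:15 am, 6:55 am–7:20 am, 5:05 pm–6:40 pm, 7:40 pm–8:20 pm.
Together these are the periods covered by exactly one.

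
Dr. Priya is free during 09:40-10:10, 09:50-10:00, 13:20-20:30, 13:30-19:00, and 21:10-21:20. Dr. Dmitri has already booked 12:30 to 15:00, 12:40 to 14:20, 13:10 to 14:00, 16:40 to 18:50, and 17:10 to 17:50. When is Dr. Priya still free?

09:40–10:10, 15:00–16:40, 18:50–20:30, 21:10–21:20

Merge the first list: 09:40–10:10, 13:20–20:30, 21:10–21:20.
Merge the second list: 12:30–15:00, 16:40–18:50.
09:40–10:10 is untouched.
13:20–20:30 with B removed leaves 15:00–16:40, 18:50–20:30.
21:10–21:20 is untouched.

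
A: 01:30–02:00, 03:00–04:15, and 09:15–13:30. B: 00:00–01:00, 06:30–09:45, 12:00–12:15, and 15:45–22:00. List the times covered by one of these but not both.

00:00-01:00, 01:30-02:00, 03:00-04:15, 06:30-09:15, 09:45-12:00, 12:15-13:30, 15:45-22:00

A \ B = 01:30-02:00, 03:00-04:15, 09:45-12:00, 12:15-13:30.
B \ A = 00:00-01:00, 06:30-09:15, 15:45-22:00.
Union of the two gives the symmetric difference.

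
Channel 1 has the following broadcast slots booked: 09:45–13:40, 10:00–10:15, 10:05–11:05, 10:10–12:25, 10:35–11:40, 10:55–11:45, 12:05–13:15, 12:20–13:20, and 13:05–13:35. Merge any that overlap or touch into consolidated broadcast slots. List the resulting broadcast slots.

10:00–10:15 overlaps/touches 09:45–13:40 → extend to 09:45–13:40.
10:05–11:05 overlaps/touches 09:45–13:40 → extend to 09:45–13:40.
10:10–12:25 overlaps/touches 09:45–13:40 → extend to 09:45–13:40.
10:35–11:40 overlaps/touches 09:45–13:40 → extend to 09:45–13:40.
10:55–11:45 overlaps/touches 09:45–13:40 → extend to 09:45–13:40.
12:05–13:15 overlaps/touches 09:45–13:40 → extend to 09:45–13:40.
12:20–13:20 overlaps/touches 09:45–13:40 → extend to 09:45–13:40.
13:05–13:35 overlaps/touches 09:45–13:40 → extend to 09:45–13:40.

09:45–13:40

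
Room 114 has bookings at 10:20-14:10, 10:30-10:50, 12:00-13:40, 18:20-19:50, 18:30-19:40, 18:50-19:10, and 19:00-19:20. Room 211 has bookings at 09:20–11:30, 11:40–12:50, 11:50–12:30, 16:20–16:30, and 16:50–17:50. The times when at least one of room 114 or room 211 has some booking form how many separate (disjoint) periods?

4

A, merged: 10:20–14:10, 18:20–19:50.
B, merged: 09:20–11:30, 11:40–12:50, 16:20–16:30, 16:50–17:50.
A ∪ B = 09:20–14:10, 16:20–16:30, 16:50–17:50, 18:20–19:50.
That is 4 disjoint pieces.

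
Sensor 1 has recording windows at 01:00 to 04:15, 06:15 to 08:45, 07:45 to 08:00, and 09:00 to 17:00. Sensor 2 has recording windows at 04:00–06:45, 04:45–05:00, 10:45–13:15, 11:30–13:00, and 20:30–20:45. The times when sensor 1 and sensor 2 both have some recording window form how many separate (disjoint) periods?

First set merges to 01:00–04:15, 06:15–08:45, 09:00–17:00.
Second set merges to 04:00–06:45, 10:45–13:15, 20:30–20:45.
A ∩ B = 04:00–04:15, 06:15–06:45, 10:45–13:15.
That is 3 disjoint pieces.

3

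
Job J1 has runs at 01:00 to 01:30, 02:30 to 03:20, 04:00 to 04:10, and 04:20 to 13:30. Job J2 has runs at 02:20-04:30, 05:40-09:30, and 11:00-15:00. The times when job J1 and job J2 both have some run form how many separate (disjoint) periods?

A ∩ B = 02:30–03:20, 04:00–04:10, 04:20–04:30, 05:40–09:30, 11:00–13:30.
That is 5 disjoint pieces.

5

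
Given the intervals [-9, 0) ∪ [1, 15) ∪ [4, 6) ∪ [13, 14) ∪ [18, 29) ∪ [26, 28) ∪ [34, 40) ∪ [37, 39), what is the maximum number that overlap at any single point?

Walk the sorted start/end points keeping a running depth.
The depth first hits 2 at 4.

2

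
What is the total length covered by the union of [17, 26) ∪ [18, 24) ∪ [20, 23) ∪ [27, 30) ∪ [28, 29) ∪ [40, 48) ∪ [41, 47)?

Merged: [17, 26), [27, 30), [40, 48).
Lengths: 9 + 3 + 8 = 20.

20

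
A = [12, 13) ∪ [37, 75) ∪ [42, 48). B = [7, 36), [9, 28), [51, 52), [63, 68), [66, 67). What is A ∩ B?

A, merged: [12, 13), [37, 75).
B, merged: [7, 36), [51, 52), [63, 68).
[12, 13) ∩ B → [12, 13).
[37, 75) ∩ B → [51, 52), [63, 68).

[12, 13) ∪ [51, 52) ∪ [63, 68)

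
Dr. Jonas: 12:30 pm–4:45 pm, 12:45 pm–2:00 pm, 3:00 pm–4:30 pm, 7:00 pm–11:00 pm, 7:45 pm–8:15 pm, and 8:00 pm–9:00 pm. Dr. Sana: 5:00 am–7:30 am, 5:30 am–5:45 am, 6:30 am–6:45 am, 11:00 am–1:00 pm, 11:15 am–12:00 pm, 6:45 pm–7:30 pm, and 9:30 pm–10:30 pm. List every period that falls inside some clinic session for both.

A, merged: 12:30 pm–4:45 pm, 7:00 pm–11:00 pm.
B, merged: 5:00 am–7:30 am, 11:00 am–1:00 pm, 6:45 pm–7:30 pm, 9:30 pm–10:30 pm.
12:30 pm–4:45 pm overlaps B on 12:30 pm–1:00 pm.
7:00 pm–11:00 pm overlaps B on 7:00 pm–7:30 pm, 9:30 pm–10:30 pm.

12:30 pm–1:00 pm, 7:00 pm–7:30 pm, 9:30 pm–10:30 pm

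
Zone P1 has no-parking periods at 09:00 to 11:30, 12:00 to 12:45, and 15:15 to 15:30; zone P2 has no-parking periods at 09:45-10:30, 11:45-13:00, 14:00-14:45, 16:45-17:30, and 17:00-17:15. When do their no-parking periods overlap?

Merge the second list: 09:45-10:30, 11:45-13:00, 14:00-14:45, 16:45-17:30.
09:00-11:30 overlaps B on 09:45-10:30.
12:00-12:45 overlaps B on 12:00-12:45.
15:15-15:30 falls entirely outside B.

09:45-10:30, 12:00-12:45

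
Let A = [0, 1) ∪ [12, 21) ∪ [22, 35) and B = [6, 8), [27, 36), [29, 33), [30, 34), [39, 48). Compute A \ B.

[0, 1) ∪ [12, 21) ∪ [22, 27)

Second set merges to [6, 8), [27, 36), [39, 48).
[0, 1): nothing removed.
[12, 21): nothing removed.
[22, 35) \ B = [22, 27).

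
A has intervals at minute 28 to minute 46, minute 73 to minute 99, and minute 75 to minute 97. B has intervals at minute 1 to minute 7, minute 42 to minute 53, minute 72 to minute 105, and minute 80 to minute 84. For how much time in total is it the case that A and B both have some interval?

Merge the first list: minute 28 to minute 46, minute 73 to minute 99.
Merge the second list: minute 1 to minute 7, minute 42 to minute 53, minute 72 to minute 105.
A ∩ B = minute 42 to minute 46, minute 73 to minute 99.
Total: 4 minutes + 26 minutes = 30 minutes.

30 minutes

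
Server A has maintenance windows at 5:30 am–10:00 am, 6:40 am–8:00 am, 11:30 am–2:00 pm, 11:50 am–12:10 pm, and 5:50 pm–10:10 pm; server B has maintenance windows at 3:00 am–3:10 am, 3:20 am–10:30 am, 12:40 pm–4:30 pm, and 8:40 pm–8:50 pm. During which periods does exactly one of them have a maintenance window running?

3:00 am-3:10 am, 3:20 am-5:30 am, 10:00 am-10:30 am, 11:30 am-12:40 pm, 2:00 pm-4:30 pm, 5:50 pm-8:40 pm, 8:50 pm-10:10 pm

Merge the first list: 5:30 am-10:00 am, 11:30 am-2:00 pm, 5:50 pm-10:10 pm.
A but not B: 11:30 am-12:40 pm, 5:50 pm-8:40 pm, 8:50 pm-10:10 pm.
B but not A: 3:00 am-3:10 am, 3:20 am-5:30 am, 10:00 am-10:30 am, 2:00 pm-4:30 pm.
Combining gives A △ B.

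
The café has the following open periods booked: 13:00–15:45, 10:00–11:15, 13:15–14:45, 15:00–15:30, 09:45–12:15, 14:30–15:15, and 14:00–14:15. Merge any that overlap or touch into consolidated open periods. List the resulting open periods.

09:45–12:15, 13:00–15:45

Sort by start: 09:45–12:15, 10:00–11:15, 13:00–15:45, 13:15–14:45, 14:00–14:15, 14:30–15:15, 15:00–15:30.
10:00–11:15 overlaps/touches 09:45–12:15 → extend to 09:45–12:15.
13:00–15:45 is disjoint → start new block.
13:15–14:45 overlaps/touches 13:00–15:45 → extend to 13:00–15:45.
14:00–14:15 overlaps/touches 13:00–15:45 → extend to 13:00–15:45.
14:30–15:15 overlaps/touches 13:00–15:45 → extend to 13:00–15:45.
15:00–15:30 overlaps/touches 13:00–15:45 → extend to 13:00–15:45.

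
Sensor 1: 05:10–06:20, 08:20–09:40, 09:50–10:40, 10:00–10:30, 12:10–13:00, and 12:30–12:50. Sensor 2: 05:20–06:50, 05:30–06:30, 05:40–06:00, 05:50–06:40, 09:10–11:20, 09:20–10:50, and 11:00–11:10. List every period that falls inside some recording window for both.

Merge the first list: 05:10–06:20, 08:20–09:40, 09:50–10:40, 12:10–13:00.
Merge the second list: 05:20–06:50, 09:10–11:20.
05:10–06:20 meets the second set on 05:20–06:20.
08:20–09:40 meets the second set on 09:10–09:40.
09:50–10:40 meets the second set on 09:50–10:40.
12:10–13:00: no overlap with the second set.

05:20–06:20, 09:10–09:40, 09:50–10:40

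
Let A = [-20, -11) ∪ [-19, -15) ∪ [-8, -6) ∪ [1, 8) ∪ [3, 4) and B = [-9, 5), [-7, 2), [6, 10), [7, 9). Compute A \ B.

A, merged: [-20, -11), [-8, -6), [1, 8).
B, merged: [-9, 5), [6, 10).
[-20, -11): no B overlap → unchanged.
[-8, -6): fully covered by B → removed.
[1, 8) minus B → [5, 6).

[-20, -11) ∪ [5, 6)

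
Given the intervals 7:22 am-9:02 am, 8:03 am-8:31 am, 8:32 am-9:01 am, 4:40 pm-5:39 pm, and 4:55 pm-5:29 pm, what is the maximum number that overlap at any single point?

Sweep endpoints in order; track running count of active intervals.
Peak of 2 reached at 8:03 am.

2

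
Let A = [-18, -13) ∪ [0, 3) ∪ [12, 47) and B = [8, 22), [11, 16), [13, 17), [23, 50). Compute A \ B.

[-18, -13) ∪ [0, 3) ∪ [22, 23)

Second set merges to [8, 22), [23, 50).
[-18, -13): nothing removed.
[0, 3): nothing removed.
[12, 47) \ B = [22, 23).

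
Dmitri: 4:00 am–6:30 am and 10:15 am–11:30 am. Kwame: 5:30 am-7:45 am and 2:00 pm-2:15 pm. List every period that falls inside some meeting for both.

5:30 am–6:30 am

4:00 am–6:30 am overlaps B on 5:30 am–6:30 am.
10:15 am–11:30 am falls entirely outside B.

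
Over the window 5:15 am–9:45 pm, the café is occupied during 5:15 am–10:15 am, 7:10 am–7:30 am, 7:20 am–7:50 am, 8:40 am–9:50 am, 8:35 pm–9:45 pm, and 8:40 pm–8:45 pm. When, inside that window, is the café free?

10:15 am–8:35 pm

Covered (merged): 5:15 am–10:15 am, 8:35 pm–9:45 pm.
Complement within 5:15 am–9:45 pm: 10:15 am–8:35 pm.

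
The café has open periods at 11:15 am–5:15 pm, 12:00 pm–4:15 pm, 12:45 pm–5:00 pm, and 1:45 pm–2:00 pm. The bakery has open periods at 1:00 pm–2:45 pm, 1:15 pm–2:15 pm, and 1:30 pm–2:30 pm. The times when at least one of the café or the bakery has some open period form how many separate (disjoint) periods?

1

Merge the first list: 11:15 am–5:15 pm.
Merge the second list: 1:00 pm–2:45 pm.
A ∪ B = 11:15 am–5:15 pm.
That is 1 disjoint piece.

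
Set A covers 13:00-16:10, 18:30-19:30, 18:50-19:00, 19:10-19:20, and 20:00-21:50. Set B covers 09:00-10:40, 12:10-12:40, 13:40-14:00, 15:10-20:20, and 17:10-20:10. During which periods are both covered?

A, merged: 13:00-16:10, 18:30-19:30, 20:00-21:50.
B, merged: 09:00-10:40, 12:10-12:40, 13:40-14:00, 15:10-20:20.
13:00-16:10 meets the second set on 13:40-14:00, 15:10-16:10.
18:30-19:30 meets the second set on 18:30-19:30.
20:00-21:50 meets the second set on 20:00-20:20.

13:40-14:00, 15:10-16:10, 18:30-19:30, 20:00-20:20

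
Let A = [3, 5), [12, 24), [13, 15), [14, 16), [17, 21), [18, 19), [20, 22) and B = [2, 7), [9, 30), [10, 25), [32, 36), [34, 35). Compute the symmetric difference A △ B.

A, merged: [3, 5), [12, 24).
B, merged: [2, 7), [9, 30), [32, 36).
A \ B = none.
B \ A = [2, 3), [5, 7), [9, 12), [24, 30), [32, 36).
Union of the two gives the symmetric difference.

[2, 3) ∪ [5, 7) ∪ [9, 12) ∪ [24, 30) ∪ [32, 36)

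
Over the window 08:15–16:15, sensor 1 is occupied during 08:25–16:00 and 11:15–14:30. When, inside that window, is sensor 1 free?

After merging, the occupied span is 08:25–16:00.
Complement within 08:15–16:15: 08:15–08:25, 16:00–16:15.

08:15–08:25, 16:00–16:15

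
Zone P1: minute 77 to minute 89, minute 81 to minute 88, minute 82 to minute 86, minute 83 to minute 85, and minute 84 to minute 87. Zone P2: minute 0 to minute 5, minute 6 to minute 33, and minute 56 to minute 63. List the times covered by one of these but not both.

minute 0 to minute 5, minute 6 to minute 33, minute 56 to minute 63, minute 77 to minute 89

First set merges to minute 77 to minute 89.
Only in the first: minute 77 to minute 89.
Only in the second: minute 0 to minute 5, minute 6 to minute 33, minute 56 to minute 63.
Together these are the periods covered by exactly one.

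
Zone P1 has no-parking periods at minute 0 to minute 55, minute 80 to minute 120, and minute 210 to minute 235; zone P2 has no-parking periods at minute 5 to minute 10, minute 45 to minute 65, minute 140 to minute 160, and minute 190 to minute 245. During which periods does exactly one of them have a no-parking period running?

minute 0 to minute 5, minute 10 to minute 45, minute 55 to minute 65, minute 80 to minute 120, minute 140 to minute 160, minute 190 to minute 210, minute 235 to minute 245

A \ B = minute 0 to minute 5, minute 10 to minute 45, minute 80 to minute 120.
B \ A = minute 55 to minute 65, minute 140 to minute 160, minute 190 to minute 210, minute 235 to minute 245.
Union of the two gives the symmetric difference.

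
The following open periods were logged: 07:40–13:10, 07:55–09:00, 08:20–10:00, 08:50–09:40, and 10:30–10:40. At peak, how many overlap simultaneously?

Sweep endpoints in order; track running count of active intervals.
Peak of 4 reached at 08:50.

4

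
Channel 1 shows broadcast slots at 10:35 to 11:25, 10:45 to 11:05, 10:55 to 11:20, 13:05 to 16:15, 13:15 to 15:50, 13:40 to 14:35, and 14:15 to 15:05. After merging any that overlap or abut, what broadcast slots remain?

10:35–11:25, 13:05–16:15

10:45–11:05 overlaps/touches 10:35–11:25 → extend to 10:35–11:25.
10:55–11:20 overlaps/touches 10:35–11:25 → extend to 10:35–11:25.
13:05–16:15 is disjoint → start new block.
13:15–15:50 overlaps/touches 13:05–16:15 → extend to 13:05–16:15.
13:40–14:35 overlaps/touches 13:05–16:15 → extend to 13:05–16:15.
14:15–15:05 overlaps/touches 13:05–16:15 → extend to 13:05–16:15.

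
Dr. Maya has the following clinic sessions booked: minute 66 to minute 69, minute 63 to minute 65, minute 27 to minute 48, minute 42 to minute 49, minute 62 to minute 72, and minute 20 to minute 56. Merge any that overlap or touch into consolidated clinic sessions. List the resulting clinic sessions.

Sort by start: minute 20 to minute 56, minute 27 to minute 48, minute 42 to minute 49, minute 62 to minute 72, minute 63 to minute 65, minute 66 to minute 69.
minute 27 to minute 48 overlaps/touches minute 20 to minute 56 → extend to minute 20 to minute 56.
minute 42 to minute 49 overlaps/touches minute 20 to minute 56 → extend to minute 20 to minute 56.
minute 62 to minute 72 is disjoint → start new block.
minute 63 to minute 65 overlaps/touches minute 62 to minute 72 → extend to minute 62 to minute 72.
minute 66 to minute 69 overlaps/touches minute 62 to minute 72 → extend to minute 62 to minute 72.

minute 20 to minute 56, minute 62 to minute 72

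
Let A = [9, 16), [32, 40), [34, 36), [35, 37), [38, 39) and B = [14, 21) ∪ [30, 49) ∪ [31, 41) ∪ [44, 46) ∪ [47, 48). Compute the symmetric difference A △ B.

[9, 14) ∪ [16, 21) ∪ [30, 32) ∪ [40, 49)

First set merges to [9, 16), [32, 40).
Second set merges to [14, 21), [30, 49).
A \ B = [9, 14).
B \ A = [16, 21), [30, 32), [40, 49).
Union of the two gives the symmetric difference.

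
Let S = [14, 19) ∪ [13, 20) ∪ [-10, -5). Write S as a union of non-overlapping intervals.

[-10, -5) ∪ [13, 20)

Sort by start: [-10, -5), [13, 20), [14, 19).
[13, 20) is disjoint → start new block.
[14, 19) overlaps/touches [13, 20) → extend to [13, 20).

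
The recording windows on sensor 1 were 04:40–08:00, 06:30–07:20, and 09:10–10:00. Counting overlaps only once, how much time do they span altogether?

4 h 10 min

Merged: 04:40–08:00, 09:10–10:00.
Lengths: 3 h 20 min + 50 min = 4 h 10 min.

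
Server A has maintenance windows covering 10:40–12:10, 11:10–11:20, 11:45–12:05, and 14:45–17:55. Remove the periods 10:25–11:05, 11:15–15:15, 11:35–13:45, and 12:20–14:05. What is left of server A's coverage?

11:05–11:15, 15:15–17:55

A, merged: 10:40–12:10, 14:45–17:55.
B, merged: 10:25–11:05, 11:15–15:15.
10:40–12:10 with B removed leaves 11:05–11:15.
14:45–17:55 with B removed leaves 15:15–17:55.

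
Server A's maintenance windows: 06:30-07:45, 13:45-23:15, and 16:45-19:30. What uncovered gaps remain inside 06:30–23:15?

07:45-13:45

After merging, the occupied span is 06:30-07:45, 13:45-23:15.
Uncovered inside 06:30-23:15: 07:45-13:45.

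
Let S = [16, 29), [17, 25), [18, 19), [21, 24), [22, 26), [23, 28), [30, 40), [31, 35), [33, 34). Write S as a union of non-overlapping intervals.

[17, 25) overlaps/touches [16, 29) → extend to [16, 29).
[18, 19) overlaps/touches [16, 29) → extend to [16, 29).
[21, 24) overlaps/touches [16, 29) → extend to [16, 29).
[22, 26) overlaps/touches [16, 29) → extend to [16, 29).
[23, 28) overlaps/touches [16, 29) → extend to [16, 29).
[30, 40) is disjoint → start new block.
[31, 35) overlaps/touches [30, 40) → extend to [30, 40).
[33, 34) overlaps/touches [30, 40) → extend to [30, 40).

[16, 29) ∪ [30, 40)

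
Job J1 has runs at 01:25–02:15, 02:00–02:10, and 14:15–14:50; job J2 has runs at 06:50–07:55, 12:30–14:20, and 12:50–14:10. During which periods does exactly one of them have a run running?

Merge the first list: 01:25–02:15, 14:15–14:50.
Merge the second list: 06:50–07:55, 12:30–14:20.
A but not B: 01:25–02:15, 14:20–14:50.
B but not A: 06:50–07:55, 12:30–14:15.
Combining gives A △ B.

01:25–02:15, 06:50–07:55, 12:30–14:15, 14:20–14:50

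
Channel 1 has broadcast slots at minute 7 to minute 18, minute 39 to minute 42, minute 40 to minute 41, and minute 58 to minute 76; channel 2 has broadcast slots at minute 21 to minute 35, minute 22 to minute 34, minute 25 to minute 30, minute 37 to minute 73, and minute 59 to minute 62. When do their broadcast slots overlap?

minute 39 to minute 42, minute 58 to minute 73

A, merged: minute 7 to minute 18, minute 39 to minute 42, minute 58 to minute 76.
B, merged: minute 21 to minute 35, minute 37 to minute 73.
minute 7 to minute 18: no overlap with the second set.
minute 39 to minute 42 meets the second set on minute 39 to minute 42.
minute 58 to minute 76 meets the second set on minute 58 to minute 73.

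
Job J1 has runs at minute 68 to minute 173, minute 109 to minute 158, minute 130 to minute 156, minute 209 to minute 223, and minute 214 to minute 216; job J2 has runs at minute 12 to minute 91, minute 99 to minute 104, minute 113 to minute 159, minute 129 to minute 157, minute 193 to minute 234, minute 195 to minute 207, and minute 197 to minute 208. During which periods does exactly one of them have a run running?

A, merged: minute 68 to minute 173, minute 209 to minute 223.
B, merged: minute 12 to minute 91, minute 99 to minute 104, minute 113 to minute 159, minute 193 to minute 234.
Only in the first: minute 91 to minute 99, minute 104 to minute 113, minute 159 to minute 173.
Only in the second: minute 12 to minute 68, minute 193 to minute 209, minute 223 to minute 234.
Together these are the periods covered by exactly one.

minute 12 to minute 68, minute 91 to minute 99, minute 104 to minute 113, minute 159 to minute 173, minute 193 to minute 209, minute 223 to minute 234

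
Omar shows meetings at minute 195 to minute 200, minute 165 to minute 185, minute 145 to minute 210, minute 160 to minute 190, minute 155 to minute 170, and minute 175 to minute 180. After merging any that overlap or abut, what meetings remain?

minute 145 to minute 210

Sort by start: minute 145 to minute 210, minute 155 to minute 170, minute 160 to minute 190, minute 165 to minute 185, minute 175 to minute 180, minute 195 to minute 200.
minute 155 to minute 170 overlaps/touches minute 145 to minute 210 → extend to minute 145 to minute 210.
minute 160 to minute 190 overlaps/touches minute 145 to minute 210 → extend to minute 145 to minute 210.
minute 165 to minute 185 overlaps/touches minute 145 to minute 210 → extend to minute 145 to minute 210.
minute 175 to minute 180 overlaps/touches minute 145 to minute 210 → extend to minute 145 to minute 210.
minute 195 to minute 200 overlaps/touches minute 145 to minute 210 → extend to minute 145 to minute 210.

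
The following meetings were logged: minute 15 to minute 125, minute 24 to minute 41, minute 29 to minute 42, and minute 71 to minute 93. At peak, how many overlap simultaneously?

At minute 29, 3 of the intervals are simultaneously active.
No point has more.

3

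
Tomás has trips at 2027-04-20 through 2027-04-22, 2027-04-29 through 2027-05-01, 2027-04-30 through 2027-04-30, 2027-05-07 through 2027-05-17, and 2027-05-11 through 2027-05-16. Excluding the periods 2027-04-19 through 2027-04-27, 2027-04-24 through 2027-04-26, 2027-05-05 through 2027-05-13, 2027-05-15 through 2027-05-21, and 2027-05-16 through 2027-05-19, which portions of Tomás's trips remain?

First set merges to 2027-04-20 through 2027-04-22, 2027-04-29 through 2027-05-01, 2027-05-07 through 2027-05-17.
Second set merges to 2027-04-19 through 2027-04-27, 2027-05-05 through 2027-05-13, 2027-05-15 through 2027-05-21.
2027-04-20 through 2027-04-22 lies entirely inside B → drops out.
2027-04-29 through 2027-05-01 is untouched.
2027-05-07 through 2027-05-17 with B removed leaves 2027-05-14 through 2027-05-14.

2027-04-29 through 2027-05-01, 2027-05-14 through 2027-05-14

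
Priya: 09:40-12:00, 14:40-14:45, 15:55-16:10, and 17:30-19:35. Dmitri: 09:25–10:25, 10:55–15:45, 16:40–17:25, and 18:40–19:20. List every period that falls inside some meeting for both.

09:40–12:00 overlaps B on 09:40–10:25, 10:55–12:00.
14:40–14:45 overlaps B on 14:40–14:45.
15:55–16:10 falls entirely outside B.
17:30–19:35 overlaps B on 18:40–19:20.

09:40–10:25, 10:55–12:00, 14:40–14:45, 18:40–19:20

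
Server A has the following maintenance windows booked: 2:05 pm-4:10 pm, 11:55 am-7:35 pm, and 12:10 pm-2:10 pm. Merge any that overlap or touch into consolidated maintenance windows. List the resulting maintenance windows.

11:55 am–7:35 pm

Sort by start: 11:55 am–7:35 pm, 12:10 pm–2:10 pm, 2:05 pm–4:10 pm.
12:10 pm–2:10 pm overlaps/touches 11:55 am–7:35 pm → extend to 11:55 am–7:35 pm.
2:05 pm–4:10 pm overlaps/touches 11:55 am–7:35 pm → extend to 11:55 am–7:35 pm.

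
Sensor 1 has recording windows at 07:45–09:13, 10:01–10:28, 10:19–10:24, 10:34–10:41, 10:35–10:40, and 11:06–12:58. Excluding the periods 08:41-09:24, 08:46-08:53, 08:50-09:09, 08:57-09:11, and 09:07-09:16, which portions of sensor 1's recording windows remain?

07:45–08:41, 10:01–10:28, 10:34–10:41, 11:06–12:58

A, merged: 07:45–09:13, 10:01–10:28, 10:34–10:41, 11:06–12:58.
B, merged: 08:41–09:24.
07:45–09:13 minus B → 07:45–08:41.
10:01–10:28: no B overlap → unchanged.
10:34–10:41: no B overlap → unchanged.
11:06–12:58: no B overlap → unchanged.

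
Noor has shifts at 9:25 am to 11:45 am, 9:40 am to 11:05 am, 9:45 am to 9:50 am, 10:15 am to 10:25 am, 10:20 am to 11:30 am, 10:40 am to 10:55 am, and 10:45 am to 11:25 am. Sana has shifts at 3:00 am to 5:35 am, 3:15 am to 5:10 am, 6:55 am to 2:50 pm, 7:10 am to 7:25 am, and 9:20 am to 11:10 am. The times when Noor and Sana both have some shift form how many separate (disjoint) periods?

A, merged: 9:25 am–11:45 am.
B, merged: 3:00 am–5:35 am, 6:55 am–2:50 pm.
A ∩ B = 9:25 am–11:45 am.
That is 1 disjoint piece.

1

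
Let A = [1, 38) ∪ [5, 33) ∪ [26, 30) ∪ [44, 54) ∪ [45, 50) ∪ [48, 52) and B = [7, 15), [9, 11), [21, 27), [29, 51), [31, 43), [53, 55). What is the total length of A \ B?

First set merges to [1, 38), [44, 54).
Second set merges to [7, 15), [21, 27), [29, 51), [53, 55).
A \ B = [1, 7), [15, 21), [27, 29), [51, 53).
Total: 6 + 6 + 2 + 2 = 16.

16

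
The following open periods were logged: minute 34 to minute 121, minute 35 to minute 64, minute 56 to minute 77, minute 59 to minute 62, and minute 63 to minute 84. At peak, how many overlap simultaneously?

4

Sweep endpoints in order; track running count of active intervals.
Peak of 4 reached at minute 59.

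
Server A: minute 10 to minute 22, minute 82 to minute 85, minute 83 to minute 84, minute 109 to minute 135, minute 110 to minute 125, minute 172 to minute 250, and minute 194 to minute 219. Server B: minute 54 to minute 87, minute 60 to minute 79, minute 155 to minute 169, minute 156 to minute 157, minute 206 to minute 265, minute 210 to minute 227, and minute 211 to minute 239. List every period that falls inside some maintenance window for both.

Merge the first list: minute 10 to minute 22, minute 82 to minute 85, minute 109 to minute 135, minute 172 to minute 250.
Merge the second list: minute 54 to minute 87, minute 155 to minute 169, minute 206 to minute 265.
minute 10 to minute 22 meets no B interval.
minute 82 to minute 85 ∩ B → minute 82 to minute 85.
minute 109 to minute 135 meets no B interval.
minute 172 to minute 250 ∩ B → minute 206 to minute 250.

minute 82 to minute 85, minute 206 to minute 250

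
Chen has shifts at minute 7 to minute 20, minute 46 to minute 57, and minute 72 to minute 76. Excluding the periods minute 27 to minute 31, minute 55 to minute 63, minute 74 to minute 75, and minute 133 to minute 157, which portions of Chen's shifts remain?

minute 7 to minute 20, minute 46 to minute 55, minute 72 to minute 74, minute 75 to minute 76

minute 7 to minute 20: no B overlap → unchanged.
minute 46 to minute 57 minus B → minute 46 to minute 55.
minute 72 to minute 76 minus B → minute 72 to minute 74, minute 75 to minute 76.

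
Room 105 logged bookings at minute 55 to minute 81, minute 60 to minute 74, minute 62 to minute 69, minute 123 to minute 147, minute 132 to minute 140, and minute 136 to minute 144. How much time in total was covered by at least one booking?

Merged: minute 55 to minute 81, minute 123 to minute 147.
Lengths: 26 minutes + 24 minutes = 50 minutes.

50 minutes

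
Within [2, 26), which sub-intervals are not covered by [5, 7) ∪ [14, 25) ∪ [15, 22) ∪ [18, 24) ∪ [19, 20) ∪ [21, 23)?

[2, 5) ∪ [7, 14) ∪ [25, 26)

Covered (merged): [5, 7), [14, 25).
Gaps within [2, 26): [2, 5), [7, 14), [25, 26).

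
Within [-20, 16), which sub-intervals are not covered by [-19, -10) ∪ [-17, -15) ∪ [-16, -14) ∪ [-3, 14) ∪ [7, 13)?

The merged coverage is [-19, -10), [-3, 14).
Uncovered inside [-20, 16): [-20, -19), [-10, -3), [14, 16).

[-20, -19) ∪ [-10, -3) ∪ [14, 16)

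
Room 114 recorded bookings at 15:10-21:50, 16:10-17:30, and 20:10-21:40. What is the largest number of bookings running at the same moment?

2

Sweep endpoints in order; track running count of active intervals.
Peak of 2 reached at 16:10.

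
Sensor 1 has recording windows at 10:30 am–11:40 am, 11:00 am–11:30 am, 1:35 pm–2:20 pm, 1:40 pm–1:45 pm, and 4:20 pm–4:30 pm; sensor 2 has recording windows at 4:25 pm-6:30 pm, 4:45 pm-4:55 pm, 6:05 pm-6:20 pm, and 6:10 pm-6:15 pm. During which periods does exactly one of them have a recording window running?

10:30 am-11:40 am, 1:35 pm-2:20 pm, 4:20 pm-4:25 pm, 4:30 pm-6:30 pm

A, merged: 10:30 am-11:40 am, 1:35 pm-2:20 pm, 4:20 pm-4:30 pm.
B, merged: 4:25 pm-6:30 pm.
Only in the first: 10:30 am-11:40 am, 1:35 pm-2:20 pm, 4:20 pm-4:25 pm.
Only in the second: 4:30 pm-6:30 pm.
Together these are the periods covered by exactly one.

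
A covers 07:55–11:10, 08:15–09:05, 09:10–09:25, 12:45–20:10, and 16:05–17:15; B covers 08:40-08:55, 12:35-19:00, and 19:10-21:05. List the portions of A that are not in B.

07:55–08:40, 08:55–11:10, 19:00–19:10

A, merged: 07:55–11:10, 12:45–20:10.
07:55–11:10 with B removed leaves 07:55–08:40, 08:55–11:10.
12:45–20:10 with B removed leaves 19:00–19:10.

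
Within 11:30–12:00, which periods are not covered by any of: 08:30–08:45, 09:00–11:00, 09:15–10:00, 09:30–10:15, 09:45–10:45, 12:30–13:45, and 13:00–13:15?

The merged coverage is 08:30–08:45, 09:00–11:00, 12:30–13:45.
Uncovered inside 11:30–12:00: 11:30–12:00.

11:30–12:00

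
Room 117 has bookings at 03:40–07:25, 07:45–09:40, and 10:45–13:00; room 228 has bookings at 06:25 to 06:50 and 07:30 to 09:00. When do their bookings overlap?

03:40-07:25 meets the second set on 06:25-06:50.
07:45-09:40 meets the second set on 07:45-09:00.
10:45-13:00: no overlap with the second set.

06:25-06:50, 07:45-09:00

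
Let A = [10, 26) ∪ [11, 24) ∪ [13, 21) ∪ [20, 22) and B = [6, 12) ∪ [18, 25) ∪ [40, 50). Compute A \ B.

[12, 18) ∪ [25, 26)

First set merges to [10, 26).
[10, 26) minus B → [12, 18), [25, 26).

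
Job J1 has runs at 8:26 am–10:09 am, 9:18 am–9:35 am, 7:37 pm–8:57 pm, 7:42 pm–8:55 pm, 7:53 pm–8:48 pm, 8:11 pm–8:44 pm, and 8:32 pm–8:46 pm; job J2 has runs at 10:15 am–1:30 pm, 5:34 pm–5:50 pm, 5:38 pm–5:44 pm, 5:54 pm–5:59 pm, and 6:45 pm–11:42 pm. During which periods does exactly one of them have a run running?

A, merged: 8:26 am–10:09 am, 7:37 pm–8:57 pm.
B, merged: 10:15 am–1:30 pm, 5:34 pm–5:50 pm, 5:54 pm–5:59 pm, 6:45 pm–11:42 pm.
A but not B: 8:26 am–10:09 am.
B but not A: 10:15 am–1:30 pm, 5:34 pm–5:50 pm, 5:54 pm–5:59 pm, 6:45 pm–7:37 pm, 8:57 pm–11:42 pm.
Combining gives A △ B.

8:26 am–10:09 am, 10:15 am–1:30 pm, 5:34 pm–5:50 pm, 5:54 pm–5:59 pm, 6:45 pm–7:37 pm, 8:57 pm–11:42 pm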